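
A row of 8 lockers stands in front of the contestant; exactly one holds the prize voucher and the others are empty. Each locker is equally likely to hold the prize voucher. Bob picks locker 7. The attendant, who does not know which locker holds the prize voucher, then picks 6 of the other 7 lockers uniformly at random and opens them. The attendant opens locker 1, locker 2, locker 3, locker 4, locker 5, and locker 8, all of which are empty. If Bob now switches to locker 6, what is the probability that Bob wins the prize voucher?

Consider each possible location of the prize voucher in turn.
If it is in any of lockers 1, 2, 3, 4, 5, and 8 (prior 1/8 each): that locker was opened and seen not to hold the prize — ruled out; weight (1/8)·0 = 0 each.
If it is in either of lockers 6 and 7 (prior 1/8 each): the attendant picks exactly this set with probability 1/7 regardless, and none is the prize; weight (1/8)·(1/7) = 1/56 each.
The weights sum to 1/28.
So P(the prize voucher in locker 6 | the attendant opened locker 1, locker 2, locker 3, locker 4, locker 5, and locker 8) = (1/56) / (1/28) = 1/2.

1/2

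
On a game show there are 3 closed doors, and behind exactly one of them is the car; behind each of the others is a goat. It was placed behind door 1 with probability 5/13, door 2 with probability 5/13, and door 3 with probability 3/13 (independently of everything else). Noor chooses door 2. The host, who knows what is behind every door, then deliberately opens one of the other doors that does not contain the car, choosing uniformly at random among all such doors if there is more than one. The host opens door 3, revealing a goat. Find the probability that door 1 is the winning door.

2/3

Condition on the true location of the car.
If it is behind door 1 (prior 5/13): the host has no choice, probability 1; weight (5/13)·1 = 5/13.
If it is behind door 2 (prior 5/13): the host has 2 equally likely choices, so probability 1/2; weight (5/13)·(1/2) = 5/26.
If it is behind door 3 (prior 3/13): the host opened door 3, so this case is ruled out; weight (3/13)·0 = 0.
The weights sum to 15/26.
So P(the car behind door 1 | the host opened door 3) = (5/13) / (15/26) = 2/3.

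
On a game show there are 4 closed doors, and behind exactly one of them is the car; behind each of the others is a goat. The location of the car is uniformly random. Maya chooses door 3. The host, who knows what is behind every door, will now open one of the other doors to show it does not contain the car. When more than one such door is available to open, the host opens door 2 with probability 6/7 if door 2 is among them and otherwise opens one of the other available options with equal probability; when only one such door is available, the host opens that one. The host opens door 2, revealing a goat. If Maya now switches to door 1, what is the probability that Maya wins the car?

1/3

Condition on the true location of the car.
If it is behind any of doors 1, 3, and 4 (prior 1/4 each): door 2 is available, opened with probability 6/7; weight (1/4)·(6/7) = 3/14 each.
If it is behind door 2 (prior 1/4): the host opened door 2, so this case is ruled out; weight (1/4)·0 = 0.
The weights sum to 9/14.
So P(the car behind door 1 | the host opened door 2) = (3/14) / (9/14) = 1/3.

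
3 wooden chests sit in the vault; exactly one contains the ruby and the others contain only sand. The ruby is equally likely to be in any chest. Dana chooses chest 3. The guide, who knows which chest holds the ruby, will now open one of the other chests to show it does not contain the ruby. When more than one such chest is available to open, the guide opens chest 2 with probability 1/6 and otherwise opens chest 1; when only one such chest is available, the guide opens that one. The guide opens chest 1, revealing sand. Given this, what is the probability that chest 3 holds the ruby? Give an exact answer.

Apply Bayes' rule, conditioning on where the ruby actually is.
If it is in chest 1 (prior 1/3): the guide opened chest 1, so this case is ruled out; weight (1/3)·0 = 0.
If it is in chest 2 (prior 1/3): only chest 1 is available, probability 1; weight (1/3)·1 = 1/3.
If it is in chest 3 (prior 1/3): chest 2 is available but not opened, probability 5/6; weight (1/3)·(5/6) = 5/18.
The weights sum to 11/18.
So P(the ruby in chest 3 | the guide opened chest 1) = (5/18) / (11/18) = 5/11.

5/11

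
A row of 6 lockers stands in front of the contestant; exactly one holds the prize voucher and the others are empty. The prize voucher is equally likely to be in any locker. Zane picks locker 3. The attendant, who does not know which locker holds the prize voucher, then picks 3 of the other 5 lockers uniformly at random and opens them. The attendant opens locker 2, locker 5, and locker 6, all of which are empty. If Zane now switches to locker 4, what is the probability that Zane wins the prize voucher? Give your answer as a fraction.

1/3

Because the attendant chose which lockers to open without knowing where the prize voucher is, the choice is independent of the prize location. Learning that none of the 3 opened lockers holds the prize voucher simply rules out those 3 locations and leaves the remaining 3 lockers still equally likely by symmetry.
So P(the prize voucher in locker 4) = 1/3.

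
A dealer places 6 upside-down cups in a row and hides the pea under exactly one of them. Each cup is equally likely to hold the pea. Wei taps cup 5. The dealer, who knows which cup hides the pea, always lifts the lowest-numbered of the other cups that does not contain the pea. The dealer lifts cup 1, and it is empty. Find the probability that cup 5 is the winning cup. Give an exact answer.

1/5

Consider each possible location of the pea in turn.
If it is under cup 1 (prior 1/6): the dealer opened cup 1, so this case is ruled out; weight (1/6)·0 = 0.
If it is under any of cups 2, 3, 4, 5, and 6 (prior 1/6 each): cup 1 is the lowest-numbered option available, probability 1; weight (1/6)·1 = 1/6 each.
The weights sum to 5/6.
So P(the pea under cup 5 | the dealer opened cup 1) = (1/6) / (5/6) = 1/5.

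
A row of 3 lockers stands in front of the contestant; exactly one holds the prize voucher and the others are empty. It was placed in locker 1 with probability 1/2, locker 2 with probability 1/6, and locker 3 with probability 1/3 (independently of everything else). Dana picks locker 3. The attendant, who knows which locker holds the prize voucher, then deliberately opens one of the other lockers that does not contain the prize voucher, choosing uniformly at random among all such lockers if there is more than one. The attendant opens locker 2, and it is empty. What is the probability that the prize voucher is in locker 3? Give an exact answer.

Condition on the true location of the prize voucher.
If it is in locker 1 (prior 1/2): the attendant has no choice, probability 1; weight (1/2)·1 = 1/2.
If it is in locker 2 (prior 1/6): the attendant opened locker 2, so this case is ruled out; weight (1/6)·0 = 0.
If it is in locker 3 (prior 1/3): the attendant has 2 equally likely choices, so probability 1/2; weight (1/3)·(1/2) = 1/6.
The weights sum to 2/3.
So P(the prize voucher in locker 3 | the attendant opened locker 2) = (1/6) / (2/3) = 1/4.

1/4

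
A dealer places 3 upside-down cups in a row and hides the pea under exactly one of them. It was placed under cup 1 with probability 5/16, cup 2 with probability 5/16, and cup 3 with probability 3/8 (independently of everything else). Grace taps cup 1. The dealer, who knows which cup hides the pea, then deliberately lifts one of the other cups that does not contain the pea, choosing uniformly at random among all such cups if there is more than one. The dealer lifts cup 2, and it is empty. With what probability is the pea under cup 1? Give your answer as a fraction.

5/17

Condition on the true location of the pea.
If it is under cup 1 (prior 5/16): the dealer has 2 equally likely choices, so probability 1/2; weight (5/16)·(1/2) = 5/32.
If it is under cup 2 (prior 5/16): the dealer opened cup 2, so this case is ruled out; weight (5/16)·0 = 0.
If it is under cup 3 (prior 3/8): the dealer has no choice, probability 1; weight (3/8)·1 = 3/8.
The weights sum to 17/32.
So P(the pea under cup 1 | the dealer opened cup 2) = (5/32) / (17/32) = 5/17.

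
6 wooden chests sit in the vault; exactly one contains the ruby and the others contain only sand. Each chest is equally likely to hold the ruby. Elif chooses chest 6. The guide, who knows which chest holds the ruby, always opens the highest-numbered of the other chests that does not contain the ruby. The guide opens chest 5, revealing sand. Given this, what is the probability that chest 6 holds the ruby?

Consider each possible location of the ruby in turn.
If it is in any of chests 1, 2, 3, 4, and 6 (prior 1/6 each): chest 5 is the highest-numbered option available, probability 1; weight (1/6)·1 = 1/6 each.
If it is in chest 5 (prior 1/6): the guide opened chest 5, so this case is ruled out; weight (1/6)·0 = 0.
The weights sum to 5/6.
So P(the ruby in chest 6 | the guide opened chest 5) = (1/6) / (5/6) = 1/5.

1/5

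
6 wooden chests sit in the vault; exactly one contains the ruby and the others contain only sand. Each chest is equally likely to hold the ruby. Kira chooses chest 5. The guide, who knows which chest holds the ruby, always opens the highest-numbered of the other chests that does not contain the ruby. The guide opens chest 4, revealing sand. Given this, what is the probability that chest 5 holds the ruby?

Condition on the true location of the ruby.
If it is in any of chests 1, 2, 3, and 5 (prior 1/6 each): the guide would have opened chest 6 instead, probability 0; weight (1/6)·0 = 0 each.
If it is in chest 4 (prior 1/6): the guide opened chest 4, so this case is ruled out; weight (1/6)·0 = 0.
If it is in chest 6 (prior 1/6): chest 4 is the highest-numbered option available, probability 1; weight (1/6)·1 = 1/6.
The weights sum to 1/6.
So P(the ruby in chest 5 | the guide opened chest 4) = 0 / (1/6) = 0.

0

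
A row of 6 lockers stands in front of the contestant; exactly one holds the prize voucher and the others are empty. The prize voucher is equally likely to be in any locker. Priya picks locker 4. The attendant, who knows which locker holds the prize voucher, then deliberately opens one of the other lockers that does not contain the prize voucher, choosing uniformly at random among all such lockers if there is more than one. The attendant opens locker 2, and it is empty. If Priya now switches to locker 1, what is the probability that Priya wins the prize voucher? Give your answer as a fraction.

5/24

Condition on the true location of the prize voucher.
If it is in any of lockers 1, 3, 5, and 6 (prior 1/6 each): the attendant has 4 equally likely choices, so probability 1/4; weight (1/6)·(1/4) = 1/24 each.
If it is in locker 2 (prior 1/6): the attendant opened locker 2, so this case is ruled out; weight (1/6)·0 = 0.
If it is in locker 4 (prior 1/6): the attendant has 5 equally likely choices, so probability 1/5; weight (1/6)·(1/5) = 1/30.
The weights sum to 1/5.
So P(the prize voucher in locker 1 | the attendant opened locker 2) = (1/24) / (1/5) = 5/24.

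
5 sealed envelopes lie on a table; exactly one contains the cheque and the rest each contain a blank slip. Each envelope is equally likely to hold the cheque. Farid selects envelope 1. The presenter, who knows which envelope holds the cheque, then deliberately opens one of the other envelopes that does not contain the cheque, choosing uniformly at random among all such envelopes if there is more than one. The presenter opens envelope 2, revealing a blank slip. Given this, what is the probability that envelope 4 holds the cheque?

4/15

Apply Bayes' rule, conditioning on where the cheque actually is.
If it is in envelope 1 (prior 1/5): the presenter has 4 equally likely choices, so probability 1/4; weight (1/5)·(1/4) = 1/20.
If it is in envelope 2 (prior 1/5): the presenter opened envelope 2, so this case is ruled out; weight (1/5)·0 = 0.
If it is in any of envelopes 3, 4, and 5 (prior 1/5 each): the presenter has 3 equally likely choices, so probability 1/3; weight (1/5)·(1/3) = 1/15 each.
The weights sum to 1/4.
So P(the cheque in envelope 4 | the presenter opened envelope 2) = (1/15) / (1/4) = 4/15.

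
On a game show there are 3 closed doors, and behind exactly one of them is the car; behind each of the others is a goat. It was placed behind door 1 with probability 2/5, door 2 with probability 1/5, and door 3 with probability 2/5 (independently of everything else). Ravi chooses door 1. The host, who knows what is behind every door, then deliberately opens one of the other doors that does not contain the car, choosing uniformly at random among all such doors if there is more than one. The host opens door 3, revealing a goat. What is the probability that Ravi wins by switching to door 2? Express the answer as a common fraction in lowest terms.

1/2

Condition on the true location of the car.
If it is behind door 1 (prior 2/5): the host has 2 equally likely choices, so probability 1/2; weight (2/5)·(1/2) = 1/5.
If it is behind door 2 (prior 1/5): the host has no choice, probability 1; weight (1/5)·1 = 1/5.
If it is behind door 3 (prior 2/5): the host opened door 3, so this case is ruled out; weight (2/5)·0 = 0.
The weights sum to 2/5.
So P(the car behind door 2 | the host opened door 3) = (1/5) / (2/5) = 1/2.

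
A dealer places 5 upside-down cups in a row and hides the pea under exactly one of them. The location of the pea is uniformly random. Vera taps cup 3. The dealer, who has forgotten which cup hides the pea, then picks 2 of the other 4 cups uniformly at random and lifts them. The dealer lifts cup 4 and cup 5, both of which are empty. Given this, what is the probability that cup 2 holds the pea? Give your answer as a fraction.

1/3

Apply Bayes' rule, conditioning on where the pea actually is.
If it is under any of cups 1, 2, and 3 (prior 1/5 each): the dealer picks exactly this set with probability 1/6 regardless, and none is the prize; weight (1/5)·(1/6) = 1/30 each.
If it is under either of cups 4 and 5 (prior 1/5 each): that cup was opened and seen not to hold the prize — ruled out; weight (1/5)·0 = 0 each.
The weights sum to 1/10.
So P(the pea under cup 2 | the dealer opened cup 4 and cup 5) = (1/30) / (1/10) = 1/3.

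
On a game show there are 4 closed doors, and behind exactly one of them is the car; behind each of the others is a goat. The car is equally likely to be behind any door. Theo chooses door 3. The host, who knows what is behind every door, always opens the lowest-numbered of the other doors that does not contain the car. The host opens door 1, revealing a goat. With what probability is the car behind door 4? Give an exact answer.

1/3

Condition on the true location of the car.
If it is behind door 1 (prior 1/4): the host opened door 1, so this case is ruled out; weight (1/4)·0 = 0.
If it is behind any of doors 2, 3, and 4 (prior 1/4 each): door 1 is the lowest-numbered option available, probability 1; weight (1/4)·1 = 1/4 each.
The weights sum to 3/4.
So P(the car behind door 4 | the host opened door 1) = (1/4) / (3/4) = 1/3.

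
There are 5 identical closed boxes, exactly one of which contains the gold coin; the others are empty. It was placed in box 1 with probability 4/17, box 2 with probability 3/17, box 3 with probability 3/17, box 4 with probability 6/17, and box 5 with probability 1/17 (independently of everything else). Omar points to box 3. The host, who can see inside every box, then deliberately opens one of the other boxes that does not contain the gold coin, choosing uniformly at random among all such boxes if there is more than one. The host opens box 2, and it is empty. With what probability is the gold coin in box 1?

Apply Bayes' rule, conditioning on where the gold coin actually is.
If it is in box 1 (prior 4/17): the host has 3 equally likely choices, so probability 1/3; weight (4/17)·(1/3) = 4/51.
If it is in box 2 (prior 3/17): the host opened box 2, so this case is ruled out; weight (3/17)·0 = 0.
If it is in box 3 (prior 3/17): the host has 4 equally likely choices, so probability 1/4; weight (3/17)·(1/4) = 3/68.
If it is in box 4 (prior 6/17): the host has 3 equally likely choices, so probability 1/3; weight (6/17)·(1/3) = 2/17.
If it is in box 5 (prior 1/17): the host has 3 equally likely choices, so probability 1/3; weight (1/17)·(1/3) = 1/51.
The weights sum to 53/204.
So P(the gold coin in box 1 | the host opened box 2) = (4/51) / (53/204) = 16/53.

16/53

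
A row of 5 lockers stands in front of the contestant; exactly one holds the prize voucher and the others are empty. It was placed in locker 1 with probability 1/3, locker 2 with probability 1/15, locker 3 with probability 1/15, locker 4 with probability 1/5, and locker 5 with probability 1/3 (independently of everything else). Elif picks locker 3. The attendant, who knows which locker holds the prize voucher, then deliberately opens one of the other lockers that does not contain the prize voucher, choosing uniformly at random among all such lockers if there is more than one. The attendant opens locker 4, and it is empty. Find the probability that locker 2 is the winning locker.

4/47

Consider each possible location of the prize voucher in turn.
If it is in either of lockers 1 and 5 (prior 1/3 each): the attendant has 3 equally likely choices, so probability 1/3; weight (1/3)·(1/3) = 1/9 each.
If it is in locker 2 (prior 1/15): the attendant has 3 equally likely choices, so probability 1/3; weight (1/15)·(1/3) = 1/45.
If it is in locker 3 (prior 1/15): the attendant has 4 equally likely choices, so probability 1/4; weight (1/15)·(1/4) = 1/60.
If it is in locker 4 (prior 1/5): the attendant opened locker 4, so this case is ruled out; weight (1/5)·0 = 0.
The weights sum to 47/180.
So P(the prize voucher in locker 2 | the attendant opened locker 4) = (1/45) / (47/180) = 4/47.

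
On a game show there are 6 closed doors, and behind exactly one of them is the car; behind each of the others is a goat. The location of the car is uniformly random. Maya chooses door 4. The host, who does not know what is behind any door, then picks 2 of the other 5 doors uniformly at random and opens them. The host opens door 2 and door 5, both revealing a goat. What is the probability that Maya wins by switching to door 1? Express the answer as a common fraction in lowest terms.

1/4

Condition on the true location of the car.
If it is behind any of doors 1, 3, 4, and 6 (prior 1/6 each): the host picks exactly this set with probability 1/10 regardless, and none is the prize; weight (1/6)·(1/10) = 1/60 each.
If it is behind either of doors 2 and 5 (prior 1/6 each): that door was opened and seen not to hold the prize — ruled out; weight (1/6)·0 = 0 each.
The weights sum to 1/15.
So P(the car behind door 1 | the host opened door 2 and door 5) = (1/60) / (1/15) = 1/4.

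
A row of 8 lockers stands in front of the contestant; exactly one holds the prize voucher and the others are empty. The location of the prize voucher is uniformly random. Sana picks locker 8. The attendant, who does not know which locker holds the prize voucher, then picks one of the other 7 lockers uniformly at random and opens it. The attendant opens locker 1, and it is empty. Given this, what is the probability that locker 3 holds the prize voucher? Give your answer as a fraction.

Condition on the true location of the prize voucher.
If it is in locker 1 (prior 1/8): the attendant opened locker 1, so this case is ruled out; weight (1/8)·0 = 0.
If it is in any of lockers 2, 3, 4, 5, 6, 7, and 8 (prior 1/8 each): the attendant picks locker 1 with probability 1/7 regardless, and it is not the prize; weight (1/8)·(1/7) = 1/56 each.
The weights sum to 1/8.
So P(the prize voucher in locker 3 | the attendant opened locker 1) = (1/56) / (1/8) = 1/7.

1/7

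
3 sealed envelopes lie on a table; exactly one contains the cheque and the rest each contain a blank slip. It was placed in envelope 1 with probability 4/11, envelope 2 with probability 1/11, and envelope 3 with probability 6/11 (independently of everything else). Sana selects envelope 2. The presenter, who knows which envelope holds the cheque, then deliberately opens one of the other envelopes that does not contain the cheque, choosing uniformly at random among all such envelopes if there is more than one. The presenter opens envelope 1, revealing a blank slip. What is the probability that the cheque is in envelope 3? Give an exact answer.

12/13

Apply Bayes' rule, conditioning on where the cheque actually is.
If it is in envelope 1 (prior 4/11): the presenter opened envelope 1, so this case is ruled out; weight (4/11)·0 = 0.
If it is in envelope 2 (prior 1/11): the presenter has 2 equally likely choices, so probability 1/2; weight (1/11)·(1/2) = 1/22.
If it is in envelope 3 (prior 6/11): the presenter has no choice, probability 1; weight (6/11)·1 = 6/11.
The weights sum to 13/22.
So P(the cheque in envelope 3 | the presenter opened envelope 1) = (6/11) / (13/22) = 12/13.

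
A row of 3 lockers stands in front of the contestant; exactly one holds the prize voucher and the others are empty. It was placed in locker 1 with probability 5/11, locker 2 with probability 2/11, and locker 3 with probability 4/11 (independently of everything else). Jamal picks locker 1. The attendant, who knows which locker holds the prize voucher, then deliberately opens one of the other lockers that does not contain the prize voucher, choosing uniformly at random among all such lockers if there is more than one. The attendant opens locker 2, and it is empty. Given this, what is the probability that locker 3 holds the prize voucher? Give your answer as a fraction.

Apply Bayes' rule, conditioning on where the prize voucher actually is.
If it is in locker 1 (prior 5/11): the attendant has 2 equally likely choices, so probability 1/2; weight (5/11)·(1/2) = 5/22.
If it is in locker 2 (prior 2/11): the attendant opened locker 2, so this case is ruled out; weight (2/11)·0 = 0.
If it is in locker 3 (prior 4/11): the attendant has no choice, probability 1; weight (4/11)·1 = 4/11.
The weights sum to 13/22.
So P(the prize voucher in locker 3 | the attendant opened locker 2) = (4/11) / (13/22) = 8/13.

8/13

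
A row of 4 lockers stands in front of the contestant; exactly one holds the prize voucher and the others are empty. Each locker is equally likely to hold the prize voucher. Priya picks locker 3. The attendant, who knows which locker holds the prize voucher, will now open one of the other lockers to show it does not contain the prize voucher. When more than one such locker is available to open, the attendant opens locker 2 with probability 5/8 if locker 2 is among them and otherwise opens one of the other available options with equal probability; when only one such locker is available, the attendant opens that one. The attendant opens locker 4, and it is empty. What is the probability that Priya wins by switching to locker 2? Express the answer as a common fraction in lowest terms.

Apply Bayes' rule, conditioning on where the prize voucher actually is.
If it is in locker 1 (prior 1/4): locker 2 is available but not opened, probability 3/8; weight (1/4)·(3/8) = 3/32.
If it is in locker 2 (prior 1/4): locker 2 holds the prize so is unavailable; the attendant chooses uniformly among the 2 others, probability 1/2; weight (1/4)·(1/2) = 1/8.
If it is in locker 3 (prior 1/4): locker 2 is available but not opened; locker 4 gets probability (1 − 5/8)/2 = 3/16; weight (1/4)·(3/16) = 3/64.
If it is in locker 4 (prior 1/4): the attendant opened locker 4, so this case is ruled out; weight (1/4)·0 = 0.
The weights sum to 17/64.
So P(the prize voucher in locker 2 | the attendant opened locker 4) = (1/8) / (17/64) = 8/17.

8/17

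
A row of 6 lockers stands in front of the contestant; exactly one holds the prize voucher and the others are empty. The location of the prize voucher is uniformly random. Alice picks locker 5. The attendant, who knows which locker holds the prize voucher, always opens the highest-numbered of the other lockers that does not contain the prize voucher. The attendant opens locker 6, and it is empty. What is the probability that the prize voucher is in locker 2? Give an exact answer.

Consider each possible location of the prize voucher in turn.
If it is in any of lockers 1, 2, 3, 4, and 5 (prior 1/6 each): locker 6 is the highest-numbered option available, probability 1; weight (1/6)·1 = 1/6 each.
If it is in locker 6 (prior 1/6): the attendant opened locker 6, so this case is ruled out; weight (1/6)·0 = 0.
The weights sum to 5/6.
So P(the prize voucher in locker 2 | the attendant opened locker 6) = (1/6) / (5/6) = 1/5.

1/5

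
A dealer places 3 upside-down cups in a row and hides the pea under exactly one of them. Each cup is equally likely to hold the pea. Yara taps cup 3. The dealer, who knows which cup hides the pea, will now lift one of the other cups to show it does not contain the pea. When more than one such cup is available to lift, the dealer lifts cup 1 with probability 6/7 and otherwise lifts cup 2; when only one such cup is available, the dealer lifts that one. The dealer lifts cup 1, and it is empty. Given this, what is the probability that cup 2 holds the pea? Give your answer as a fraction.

Apply Bayes' rule, conditioning on where the pea actually is.
If it is under cup 1 (prior 1/3): the dealer opened cup 1, so this case is ruled out; weight (1/3)·0 = 0.
If it is under cup 2 (prior 1/3): only cup 1 is available, probability 1; weight (1/3)·1 = 1/3.
If it is under cup 3 (prior 1/3): cup 1 is available, opened with probability 6/7; weight (1/3)·(6/7) = 2/7.
The weights sum to 13/21.
So P(the pea under cup 2 | the dealer opened cup 1) = (1/3) / (13/21) = 7/13.

7/13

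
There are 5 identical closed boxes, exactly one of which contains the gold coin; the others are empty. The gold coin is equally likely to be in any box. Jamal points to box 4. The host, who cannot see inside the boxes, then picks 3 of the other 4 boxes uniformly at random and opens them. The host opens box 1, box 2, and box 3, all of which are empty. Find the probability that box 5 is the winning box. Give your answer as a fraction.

1/2

Consider each possible location of the gold coin in turn.
If it is in any of boxes 1, 2, and 3 (prior 1/5 each): that box was opened and seen not to hold the prize — ruled out; weight (1/5)·0 = 0 each.
If it is in either of boxes 4 and 5 (prior 1/5 each): the host picks exactly this set with probability 1/4 regardless, and none is the prize; weight (1/5)·(1/4) = 1/20 each.
The weights sum to 1/10.
So P(the gold coin in box 5 | the host opened box 1, box 2, and box 3) = (1/20) / (1/10) = 1/2.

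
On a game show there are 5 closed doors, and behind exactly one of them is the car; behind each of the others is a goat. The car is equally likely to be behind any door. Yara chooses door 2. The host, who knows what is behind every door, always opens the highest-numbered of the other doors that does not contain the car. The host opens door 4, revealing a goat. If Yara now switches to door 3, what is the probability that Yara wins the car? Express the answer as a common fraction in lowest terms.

0

Condition on the true location of the car.
If it is behind any of doors 1, 2, and 3 (prior 1/5 each): the host would have opened door 5 instead, probability 0; weight (1/5)·0 = 0 each.
If it is behind door 4 (prior 1/5): the host opened door 4, so this case is ruled out; weight (1/5)·0 = 0.
If it is behind door 5 (prior 1/5): door 4 is the highest-numbered option available, probability 1; weight (1/5)·1 = 1/5.
The weights sum to 1/5.
So P(the car behind door 3 | the host opened door 4) = 0 / (1/5) = 0.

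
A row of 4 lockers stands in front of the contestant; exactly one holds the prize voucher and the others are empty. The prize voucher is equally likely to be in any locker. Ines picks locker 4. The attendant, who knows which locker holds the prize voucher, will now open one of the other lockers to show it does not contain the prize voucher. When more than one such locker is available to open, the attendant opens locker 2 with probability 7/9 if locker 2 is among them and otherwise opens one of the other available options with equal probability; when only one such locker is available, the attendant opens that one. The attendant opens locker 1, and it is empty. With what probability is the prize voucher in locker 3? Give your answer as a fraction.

Condition on the true location of the prize voucher.
If it is in locker 1 (prior 1/4): the attendant opened locker 1, so this case is ruled out; weight (1/4)·0 = 0.
If it is in locker 2 (prior 1/4): locker 2 holds the prize so is unavailable; the attendant chooses uniformly among the 2 others, probability 1/2; weight (1/4)·(1/2) = 1/8.
If it is in locker 3 (prior 1/4): locker 2 is available but not opened, probability 2/9; weight (1/4)·(2/9) = 1/18.
If it is in locker 4 (prior 1/4): locker 2 is available but not opened; locker 1 gets probability (1 − 7/9)/2 = 1/9; weight (1/4)·(1/9) = 1/36.
The weights sum to 5/24.
So P(the prize voucher in locker 3 | the attendant opened locker 1) = (1/18) / (5/24) = 4/15.

4/15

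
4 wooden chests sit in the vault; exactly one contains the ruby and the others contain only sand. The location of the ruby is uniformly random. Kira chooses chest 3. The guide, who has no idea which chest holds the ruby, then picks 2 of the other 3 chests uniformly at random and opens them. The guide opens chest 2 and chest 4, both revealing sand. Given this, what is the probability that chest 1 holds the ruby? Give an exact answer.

1/2

Because the guide chose which chests to open without knowing where the ruby is, the choice is independent of the prize location. Learning that none of the 2 opened chests holds the ruby simply rules out those 2 locations and leaves the remaining 2 chests still equally likely by symmetry.
So P(the ruby in chest 1) = 1/2.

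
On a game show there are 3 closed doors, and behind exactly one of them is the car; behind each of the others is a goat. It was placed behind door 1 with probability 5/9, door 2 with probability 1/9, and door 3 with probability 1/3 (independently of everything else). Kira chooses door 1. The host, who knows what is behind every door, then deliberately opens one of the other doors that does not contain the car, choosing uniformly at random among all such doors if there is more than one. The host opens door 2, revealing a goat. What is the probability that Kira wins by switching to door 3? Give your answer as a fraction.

Condition on the true location of the car.
If it is behind door 1 (prior 5/9): the host has 2 equally likely choices, so probability 1/2; weight (5/9)·(1/2) = 5/18.
If it is behind door 2 (prior 1/9): the host opened door 2, so this case is ruled out; weight (1/9)·0 = 0.
If it is behind door 3 (prior 1/3): the host has no choice, probability 1; weight (1/3)·1 = 1/3.
The weights sum to 11/18.
So P(the car behind door 3 | the host opened door 2) = (1/3) / (11/18) = 6/11.

6/11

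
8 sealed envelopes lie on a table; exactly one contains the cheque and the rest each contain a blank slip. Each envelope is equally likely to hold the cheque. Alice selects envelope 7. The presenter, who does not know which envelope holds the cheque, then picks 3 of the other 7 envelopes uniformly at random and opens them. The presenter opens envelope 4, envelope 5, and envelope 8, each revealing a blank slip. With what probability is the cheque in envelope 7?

1/5

Because the presenter chose which envelopes to open without knowing where the cheque is, the choice is independent of the prize location. Learning that none of the 3 opened envelopes holds the cheque simply rules out those 3 locations and leaves the remaining 5 envelopes still equally likely by symmetry.
So P(the cheque in envelope 7) = 1/5.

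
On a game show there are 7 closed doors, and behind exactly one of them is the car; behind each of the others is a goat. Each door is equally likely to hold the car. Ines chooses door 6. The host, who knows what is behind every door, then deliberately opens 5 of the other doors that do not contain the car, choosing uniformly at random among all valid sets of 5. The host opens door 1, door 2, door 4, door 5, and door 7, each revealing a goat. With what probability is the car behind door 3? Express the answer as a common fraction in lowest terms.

6/7

Apply Bayes' rule, conditioning on where the car actually is.
If it is behind any of doors 1, 2, 4, 5, and 7 (prior 1/7 each): that door was opened and seen not to hold the prize — ruled out; weight (1/7)·0 = 0 each.
If it is behind door 3 (prior 1/7): the host has no choice, probability 1; weight (1/7)·1 = 1/7.
If it is behind door 6 (prior 1/7): the host has 6 equally likely choices, so probability 1/6; weight (1/7)·(1/6) = 1/42.
The weights sum to 1/6.
So P(the car behind door 3 | the host opened door 1, door 2, door 4, door 5, and door 7) = (1/7) / (1/6) = 6/7.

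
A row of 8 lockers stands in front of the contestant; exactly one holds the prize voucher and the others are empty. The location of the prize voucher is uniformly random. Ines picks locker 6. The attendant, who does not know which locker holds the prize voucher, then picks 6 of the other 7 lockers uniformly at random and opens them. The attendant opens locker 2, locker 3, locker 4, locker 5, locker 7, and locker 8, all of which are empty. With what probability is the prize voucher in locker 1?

Because the attendant chose which lockers to open without knowing where the prize voucher is, the choice is independent of the prize location. Learning that none of the 6 opened lockers holds the prize voucher simply rules out those 6 locations and leaves the remaining 2 lockers still equally likely by symmetry.
So P(the prize voucher in locker 1) = 1/2.

1/2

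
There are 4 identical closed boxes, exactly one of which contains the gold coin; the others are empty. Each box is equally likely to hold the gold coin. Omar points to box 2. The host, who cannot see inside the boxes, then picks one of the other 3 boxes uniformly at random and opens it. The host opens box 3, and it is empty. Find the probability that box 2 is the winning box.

1/3

Because the host chose which box to open without knowing where the gold coin is, the choice is independent of the prize location. Learning that box 3 does not hold the gold coin simply rules out that one location and leaves the remaining 3 boxes still equally likely by symmetry.
So P(the gold coin in box 2) = 1/3.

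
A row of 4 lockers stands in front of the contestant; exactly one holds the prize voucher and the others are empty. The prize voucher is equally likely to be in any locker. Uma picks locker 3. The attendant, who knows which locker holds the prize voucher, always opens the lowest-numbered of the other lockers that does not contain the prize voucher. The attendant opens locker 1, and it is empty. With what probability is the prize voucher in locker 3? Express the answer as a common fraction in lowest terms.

Consider each possible location of the prize voucher in turn.
If it is in locker 1 (prior 1/4): the attendant opened locker 1, so this case is ruled out; weight (1/4)·0 = 0.
If it is in any of lockers 2, 3, and 4 (prior 1/4 each): locker 1 is the lowest-numbered option available, probability 1; weight (1/4)·1 = 1/4 each.
The weights sum to 3/4.
So P(the prize voucher in locker 3 | the attendant opened locker 1) = (1/4) / (3/4) = 1/3.

1/3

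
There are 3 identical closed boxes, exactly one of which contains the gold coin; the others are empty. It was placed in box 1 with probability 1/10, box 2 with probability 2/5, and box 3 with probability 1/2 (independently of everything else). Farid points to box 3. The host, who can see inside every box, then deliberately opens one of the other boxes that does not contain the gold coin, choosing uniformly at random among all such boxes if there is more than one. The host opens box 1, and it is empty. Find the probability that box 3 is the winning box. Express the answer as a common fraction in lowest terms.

Consider each possible location of the gold coin in turn.
If it is in box 1 (prior 1/10): the host opened box 1, so this case is ruled out; weight (1/10)·0 = 0.
If it is in box 2 (prior 2/5): the host has no choice, probability 1; weight (2/5)·1 = 2/5.
If it is in box 3 (prior 1/2): the host has 2 equally likely choices, so probability 1/2; weight (1/2)·(1/2) = 1/4.
The weights sum to 13/20.
So P(the gold coin in box 3 | the host opened box 1) = (1/4) / (13/20) = 5/13.

5/13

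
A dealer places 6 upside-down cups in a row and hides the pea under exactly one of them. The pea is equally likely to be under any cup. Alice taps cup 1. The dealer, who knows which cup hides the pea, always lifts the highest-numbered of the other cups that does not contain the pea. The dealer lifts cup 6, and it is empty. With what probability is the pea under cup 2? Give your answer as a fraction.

Apply Bayes' rule, conditioning on where the pea actually is.
If it is under any of cups 1, 2, 3, 4, and 5 (prior 1/6 each): cup 6 is the highest-numbered option available, probability 1; weight (1/6)·1 = 1/6 each.
If it is under cup 6 (prior 1/6): the dealer opened cup 6, so this case is ruled out; weight (1/6)·0 = 0.
The weights sum to 5/6.
So P(the pea under cup 2 | the dealer opened cup 6) = (1/6) / (5/6) = 1/5.

1/5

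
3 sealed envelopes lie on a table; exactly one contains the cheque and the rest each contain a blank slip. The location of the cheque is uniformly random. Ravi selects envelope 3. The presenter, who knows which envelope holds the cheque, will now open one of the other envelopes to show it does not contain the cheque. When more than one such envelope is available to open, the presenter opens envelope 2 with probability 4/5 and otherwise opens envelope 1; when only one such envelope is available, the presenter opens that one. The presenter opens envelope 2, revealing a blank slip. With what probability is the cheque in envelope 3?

4/9

Condition on the true location of the cheque.
If it is in envelope 1 (prior 1/3): only envelope 2 is available, probability 1; weight (1/3)·1 = 1/3.
If it is in envelope 2 (prior 1/3): the presenter opened envelope 2, so this case is ruled out; weight (1/3)·0 = 0.
If it is in envelope 3 (prior 1/3): envelope 2 is available, opened with probability 4/5; weight (1/3)·(4/5) = 4/15.
The weights sum to 3/5.
So P(the cheque in envelope 3 | the presenter opened envelope 2) = (4/15) / (3/5) = 4/9.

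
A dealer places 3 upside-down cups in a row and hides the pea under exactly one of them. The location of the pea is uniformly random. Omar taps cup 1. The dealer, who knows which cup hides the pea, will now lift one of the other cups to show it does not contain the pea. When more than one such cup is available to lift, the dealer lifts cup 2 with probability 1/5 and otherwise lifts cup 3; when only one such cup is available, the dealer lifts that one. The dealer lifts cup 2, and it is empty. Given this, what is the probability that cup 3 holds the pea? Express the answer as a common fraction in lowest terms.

Condition on the true location of the pea.
If it is under cup 1 (prior 1/3): cup 2 is available, opened with probability 1/5; weight (1/3)·(1/5) = 1/15.
If it is under cup 2 (prior 1/3): the dealer opened cup 2, so this case is ruled out; weight (1/3)·0 = 0.
If it is under cup 3 (prior 1/3): only cup 2 is available, probability 1; weight (1/3)·1 = 1/3.
The weights sum to 2/5.
So P(the pea under cup 3 | the dealer opened cup 2) = (1/3) / (2/5) = 5/6.

5/6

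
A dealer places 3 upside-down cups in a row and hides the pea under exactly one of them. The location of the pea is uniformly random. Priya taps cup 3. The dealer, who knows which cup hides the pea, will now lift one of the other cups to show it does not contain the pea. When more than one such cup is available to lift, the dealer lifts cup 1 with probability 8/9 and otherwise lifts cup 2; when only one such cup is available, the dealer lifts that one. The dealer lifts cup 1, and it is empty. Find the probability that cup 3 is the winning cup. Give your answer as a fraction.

Apply Bayes' rule, conditioning on where the pea actually is.
If it is under cup 1 (prior 1/3): the dealer opened cup 1, so this case is ruled out; weight (1/3)·0 = 0.
If it is under cup 2 (prior 1/3): only cup 1 is available, probability 1; weight (1/3)·1 = 1/3.
If it is under cup 3 (prior 1/3): cup 1 is available, opened with probability 8/9; weight (1/3)·(8/9) = 8/27.
The weights sum to 17/27.
So P(the pea under cup 3 | the dealer opened cup 1) = (8/27) / (17/27) = 8/17.

8/17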